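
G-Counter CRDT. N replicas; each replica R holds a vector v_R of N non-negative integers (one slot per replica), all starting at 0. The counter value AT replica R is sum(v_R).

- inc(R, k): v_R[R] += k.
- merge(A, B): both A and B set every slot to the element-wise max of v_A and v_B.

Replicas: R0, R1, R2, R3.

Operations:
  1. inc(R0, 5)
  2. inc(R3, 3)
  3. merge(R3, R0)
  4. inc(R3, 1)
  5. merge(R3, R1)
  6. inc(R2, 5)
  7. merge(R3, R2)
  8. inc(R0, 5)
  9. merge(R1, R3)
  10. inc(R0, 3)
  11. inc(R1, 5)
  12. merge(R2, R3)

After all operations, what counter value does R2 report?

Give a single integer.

Op 1: inc R0 by 5 -> R0=(5,0,0,0) value=5
Op 2: inc R3 by 3 -> R3=(0,0,0,3) value=3
Op 3: merge R3<->R0 -> R3=(5,0,0,3) R0=(5,0,0,3)
Op 4: inc R3 by 1 -> R3=(5,0,0,4) value=9
Op 5: merge R3<->R1 -> R3=(5,0,0,4) R1=(5,0,0,4)
Op 6: inc R2 by 5 -> R2=(0,0,5,0) value=5
Op 7: merge R3<->R2 -> R3=(5,0,5,4) R2=(5,0,5,4)
Op 8: inc R0 by 5 -> R0=(10,0,0,3) value=13
Op 9: merge R1<->R3 -> R1=(5,0,5,4) R3=(5,0,5,4)
Op 10: inc R0 by 3 -> R0=(13,0,0,3) value=16
Op 11: inc R1 by 5 -> R1=(5,5,5,4) value=19
Op 12: merge R2<->R3 -> R2=(5,0,5,4) R3=(5,0,5,4)

Answer: 14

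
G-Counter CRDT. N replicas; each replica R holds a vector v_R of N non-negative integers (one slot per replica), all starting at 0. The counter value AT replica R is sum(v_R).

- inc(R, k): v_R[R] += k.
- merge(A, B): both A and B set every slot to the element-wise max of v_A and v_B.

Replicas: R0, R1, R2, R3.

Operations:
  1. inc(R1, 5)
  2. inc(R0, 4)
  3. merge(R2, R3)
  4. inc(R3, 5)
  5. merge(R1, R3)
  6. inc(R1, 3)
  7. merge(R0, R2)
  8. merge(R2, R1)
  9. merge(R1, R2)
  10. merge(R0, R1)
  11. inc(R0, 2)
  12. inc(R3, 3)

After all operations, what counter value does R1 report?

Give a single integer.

Answer: 17

Derivation:
Op 1: inc R1 by 5 -> R1=(0,5,0,0) value=5
Op 2: inc R0 by 4 -> R0=(4,0,0,0) value=4
Op 3: merge R2<->R3 -> R2=(0,0,0,0) R3=(0,0,0,0)
Op 4: inc R3 by 5 -> R3=(0,0,0,5) value=5
Op 5: merge R1<->R3 -> R1=(0,5,0,5) R3=(0,5,0,5)
Op 6: inc R1 by 3 -> R1=(0,8,0,5) value=13
Op 7: merge R0<->R2 -> R0=(4,0,0,0) R2=(4,0,0,0)
Op 8: merge R2<->R1 -> R2=(4,8,0,5) R1=(4,8,0,5)
Op 9: merge R1<->R2 -> R1=(4,8,0,5) R2=(4,8,0,5)
Op 10: merge R0<->R1 -> R0=(4,8,0,5) R1=(4,8,0,5)
Op 11: inc R0 by 2 -> R0=(6,8,0,5) value=19
Op 12: inc R3 by 3 -> R3=(0,5,0,8) value=13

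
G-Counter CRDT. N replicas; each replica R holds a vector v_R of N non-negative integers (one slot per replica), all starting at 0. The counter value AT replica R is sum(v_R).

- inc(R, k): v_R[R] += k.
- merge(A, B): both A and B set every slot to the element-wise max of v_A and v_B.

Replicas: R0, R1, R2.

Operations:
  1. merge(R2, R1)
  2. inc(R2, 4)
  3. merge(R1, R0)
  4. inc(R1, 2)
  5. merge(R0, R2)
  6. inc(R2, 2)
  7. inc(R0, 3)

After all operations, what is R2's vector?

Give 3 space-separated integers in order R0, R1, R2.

Answer: 0 0 6

Derivation:
Op 1: merge R2<->R1 -> R2=(0,0,0) R1=(0,0,0)
Op 2: inc R2 by 4 -> R2=(0,0,4) value=4
Op 3: merge R1<->R0 -> R1=(0,0,0) R0=(0,0,0)
Op 4: inc R1 by 2 -> R1=(0,2,0) value=2
Op 5: merge R0<->R2 -> R0=(0,0,4) R2=(0,0,4)
Op 6: inc R2 by 2 -> R2=(0,0,6) value=6
Op 7: inc R0 by 3 -> R0=(3,0,4) value=7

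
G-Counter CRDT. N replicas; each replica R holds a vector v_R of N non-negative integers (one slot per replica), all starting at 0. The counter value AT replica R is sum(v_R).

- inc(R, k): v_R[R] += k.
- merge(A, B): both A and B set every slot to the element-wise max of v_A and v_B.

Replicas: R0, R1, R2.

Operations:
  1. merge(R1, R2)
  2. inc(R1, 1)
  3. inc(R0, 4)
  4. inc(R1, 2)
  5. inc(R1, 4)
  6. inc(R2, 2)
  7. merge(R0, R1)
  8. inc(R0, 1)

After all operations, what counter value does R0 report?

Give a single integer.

Answer: 12

Derivation:
Op 1: merge R1<->R2 -> R1=(0,0,0) R2=(0,0,0)
Op 2: inc R1 by 1 -> R1=(0,1,0) value=1
Op 3: inc R0 by 4 -> R0=(4,0,0) value=4
Op 4: inc R1 by 2 -> R1=(0,3,0) value=3
Op 5: inc R1 by 4 -> R1=(0,7,0) value=7
Op 6: inc R2 by 2 -> R2=(0,0,2) value=2
Op 7: merge R0<->R1 -> R0=(4,7,0) R1=(4,7,0)
Op 8: inc R0 by 1 -> R0=(5,7,0) value=12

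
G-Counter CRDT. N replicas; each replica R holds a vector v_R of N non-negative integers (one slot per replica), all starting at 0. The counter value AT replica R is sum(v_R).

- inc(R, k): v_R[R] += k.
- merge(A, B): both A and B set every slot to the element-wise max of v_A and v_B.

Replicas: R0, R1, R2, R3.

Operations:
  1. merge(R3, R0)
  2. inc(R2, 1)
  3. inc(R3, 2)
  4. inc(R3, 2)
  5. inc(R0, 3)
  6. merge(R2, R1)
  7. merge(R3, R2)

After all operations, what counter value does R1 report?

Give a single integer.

Answer: 1

Derivation:
Op 1: merge R3<->R0 -> R3=(0,0,0,0) R0=(0,0,0,0)
Op 2: inc R2 by 1 -> R2=(0,0,1,0) value=1
Op 3: inc R3 by 2 -> R3=(0,0,0,2) value=2
Op 4: inc R3 by 2 -> R3=(0,0,0,4) value=4
Op 5: inc R0 by 3 -> R0=(3,0,0,0) value=3
Op 6: merge R2<->R1 -> R2=(0,0,1,0) R1=(0,0,1,0)
Op 7: merge R3<->R2 -> R3=(0,0,1,4) R2=(0,0,1,4)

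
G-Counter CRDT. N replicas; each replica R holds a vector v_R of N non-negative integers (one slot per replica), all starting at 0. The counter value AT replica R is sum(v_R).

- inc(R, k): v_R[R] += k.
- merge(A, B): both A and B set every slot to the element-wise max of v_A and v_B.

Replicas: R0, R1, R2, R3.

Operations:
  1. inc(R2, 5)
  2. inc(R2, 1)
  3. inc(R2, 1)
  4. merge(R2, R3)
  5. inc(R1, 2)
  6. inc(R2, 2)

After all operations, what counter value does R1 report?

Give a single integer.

Answer: 2

Derivation:
Op 1: inc R2 by 5 -> R2=(0,0,5,0) value=5
Op 2: inc R2 by 1 -> R2=(0,0,6,0) value=6
Op 3: inc R2 by 1 -> R2=(0,0,7,0) value=7
Op 4: merge R2<->R3 -> R2=(0,0,7,0) R3=(0,0,7,0)
Op 5: inc R1 by 2 -> R1=(0,2,0,0) value=2
Op 6: inc R2 by 2 -> R2=(0,0,9,0) value=9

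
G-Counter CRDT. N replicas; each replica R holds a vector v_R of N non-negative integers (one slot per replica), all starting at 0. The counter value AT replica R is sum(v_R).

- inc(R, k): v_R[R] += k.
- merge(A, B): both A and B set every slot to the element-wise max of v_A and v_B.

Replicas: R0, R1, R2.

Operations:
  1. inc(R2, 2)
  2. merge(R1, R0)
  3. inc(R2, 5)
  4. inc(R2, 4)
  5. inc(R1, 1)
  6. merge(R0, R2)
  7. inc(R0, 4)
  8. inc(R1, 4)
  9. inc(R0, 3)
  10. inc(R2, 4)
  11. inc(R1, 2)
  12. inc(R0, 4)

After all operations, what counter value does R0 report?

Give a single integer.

Op 1: inc R2 by 2 -> R2=(0,0,2) value=2
Op 2: merge R1<->R0 -> R1=(0,0,0) R0=(0,0,0)
Op 3: inc R2 by 5 -> R2=(0,0,7) value=7
Op 4: inc R2 by 4 -> R2=(0,0,11) value=11
Op 5: inc R1 by 1 -> R1=(0,1,0) value=1
Op 6: merge R0<->R2 -> R0=(0,0,11) R2=(0,0,11)
Op 7: inc R0 by 4 -> R0=(4,0,11) value=15
Op 8: inc R1 by 4 -> R1=(0,5,0) value=5
Op 9: inc R0 by 3 -> R0=(7,0,11) value=18
Op 10: inc R2 by 4 -> R2=(0,0,15) value=15
Op 11: inc R1 by 2 -> R1=(0,7,0) value=7
Op 12: inc R0 by 4 -> R0=(11,0,11) value=22

Answer: 22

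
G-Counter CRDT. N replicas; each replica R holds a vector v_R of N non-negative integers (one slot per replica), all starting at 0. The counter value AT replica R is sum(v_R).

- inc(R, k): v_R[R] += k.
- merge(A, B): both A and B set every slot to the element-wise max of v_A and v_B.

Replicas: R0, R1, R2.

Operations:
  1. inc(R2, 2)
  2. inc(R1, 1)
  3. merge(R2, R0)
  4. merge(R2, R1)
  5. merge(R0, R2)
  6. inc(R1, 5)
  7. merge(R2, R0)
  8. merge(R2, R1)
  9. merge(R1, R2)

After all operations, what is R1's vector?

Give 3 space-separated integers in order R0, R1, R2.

Answer: 0 6 2

Derivation:
Op 1: inc R2 by 2 -> R2=(0,0,2) value=2
Op 2: inc R1 by 1 -> R1=(0,1,0) value=1
Op 3: merge R2<->R0 -> R2=(0,0,2) R0=(0,0,2)
Op 4: merge R2<->R1 -> R2=(0,1,2) R1=(0,1,2)
Op 5: merge R0<->R2 -> R0=(0,1,2) R2=(0,1,2)
Op 6: inc R1 by 5 -> R1=(0,6,2) value=8
Op 7: merge R2<->R0 -> R2=(0,1,2) R0=(0,1,2)
Op 8: merge R2<->R1 -> R2=(0,6,2) R1=(0,6,2)
Op 9: merge R1<->R2 -> R1=(0,6,2) R2=(0,6,2)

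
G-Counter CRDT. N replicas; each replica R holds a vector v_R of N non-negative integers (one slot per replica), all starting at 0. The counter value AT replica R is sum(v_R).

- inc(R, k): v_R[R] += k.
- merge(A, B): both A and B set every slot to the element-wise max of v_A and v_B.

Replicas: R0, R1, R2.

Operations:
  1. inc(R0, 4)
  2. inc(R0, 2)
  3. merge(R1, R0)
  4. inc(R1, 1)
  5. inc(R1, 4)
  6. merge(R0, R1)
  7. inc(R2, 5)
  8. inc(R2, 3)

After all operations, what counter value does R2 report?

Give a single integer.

Op 1: inc R0 by 4 -> R0=(4,0,0) value=4
Op 2: inc R0 by 2 -> R0=(6,0,0) value=6
Op 3: merge R1<->R0 -> R1=(6,0,0) R0=(6,0,0)
Op 4: inc R1 by 1 -> R1=(6,1,0) value=7
Op 5: inc R1 by 4 -> R1=(6,5,0) value=11
Op 6: merge R0<->R1 -> R0=(6,5,0) R1=(6,5,0)
Op 7: inc R2 by 5 -> R2=(0,0,5) value=5
Op 8: inc R2 by 3 -> R2=(0,0,8) value=8

Answer: 8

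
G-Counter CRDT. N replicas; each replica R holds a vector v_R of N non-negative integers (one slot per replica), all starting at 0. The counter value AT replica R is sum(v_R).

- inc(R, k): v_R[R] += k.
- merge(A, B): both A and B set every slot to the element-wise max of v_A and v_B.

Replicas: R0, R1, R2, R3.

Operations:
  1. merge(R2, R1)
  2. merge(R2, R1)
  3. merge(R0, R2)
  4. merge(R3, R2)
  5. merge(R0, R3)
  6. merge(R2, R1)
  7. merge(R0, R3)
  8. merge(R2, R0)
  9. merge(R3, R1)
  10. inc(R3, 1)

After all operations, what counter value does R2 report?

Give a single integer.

Op 1: merge R2<->R1 -> R2=(0,0,0,0) R1=(0,0,0,0)
Op 2: merge R2<->R1 -> R2=(0,0,0,0) R1=(0,0,0,0)
Op 3: merge R0<->R2 -> R0=(0,0,0,0) R2=(0,0,0,0)
Op 4: merge R3<->R2 -> R3=(0,0,0,0) R2=(0,0,0,0)
Op 5: merge R0<->R3 -> R0=(0,0,0,0) R3=(0,0,0,0)
Op 6: merge R2<->R1 -> R2=(0,0,0,0) R1=(0,0,0,0)
Op 7: merge R0<->R3 -> R0=(0,0,0,0) R3=(0,0,0,0)
Op 8: merge R2<->R0 -> R2=(0,0,0,0) R0=(0,0,0,0)
Op 9: merge R3<->R1 -> R3=(0,0,0,0) R1=(0,0,0,0)
Op 10: inc R3 by 1 -> R3=(0,0,0,1) value=1

Answer: 0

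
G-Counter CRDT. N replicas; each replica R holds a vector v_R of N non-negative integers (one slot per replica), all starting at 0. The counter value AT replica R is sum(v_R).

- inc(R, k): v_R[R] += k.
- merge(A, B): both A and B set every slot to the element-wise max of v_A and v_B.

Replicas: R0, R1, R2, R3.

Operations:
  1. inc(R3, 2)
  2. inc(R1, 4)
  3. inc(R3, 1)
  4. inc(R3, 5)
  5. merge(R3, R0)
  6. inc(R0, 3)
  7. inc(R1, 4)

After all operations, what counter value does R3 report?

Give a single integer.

Answer: 8

Derivation:
Op 1: inc R3 by 2 -> R3=(0,0,0,2) value=2
Op 2: inc R1 by 4 -> R1=(0,4,0,0) value=4
Op 3: inc R3 by 1 -> R3=(0,0,0,3) value=3
Op 4: inc R3 by 5 -> R3=(0,0,0,8) value=8
Op 5: merge R3<->R0 -> R3=(0,0,0,8) R0=(0,0,0,8)
Op 6: inc R0 by 3 -> R0=(3,0,0,8) value=11
Op 7: inc R1 by 4 -> R1=(0,8,0,0) value=8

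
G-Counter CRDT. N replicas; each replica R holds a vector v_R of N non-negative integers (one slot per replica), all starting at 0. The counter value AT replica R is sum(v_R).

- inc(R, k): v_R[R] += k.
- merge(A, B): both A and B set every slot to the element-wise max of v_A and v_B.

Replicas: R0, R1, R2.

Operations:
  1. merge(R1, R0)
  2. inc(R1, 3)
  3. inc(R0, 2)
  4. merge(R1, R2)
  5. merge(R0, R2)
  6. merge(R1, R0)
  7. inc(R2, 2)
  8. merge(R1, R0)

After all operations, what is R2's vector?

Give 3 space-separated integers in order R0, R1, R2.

Op 1: merge R1<->R0 -> R1=(0,0,0) R0=(0,0,0)
Op 2: inc R1 by 3 -> R1=(0,3,0) value=3
Op 3: inc R0 by 2 -> R0=(2,0,0) value=2
Op 4: merge R1<->R2 -> R1=(0,3,0) R2=(0,3,0)
Op 5: merge R0<->R2 -> R0=(2,3,0) R2=(2,3,0)
Op 6: merge R1<->R0 -> R1=(2,3,0) R0=(2,3,0)
Op 7: inc R2 by 2 -> R2=(2,3,2) value=7
Op 8: merge R1<->R0 -> R1=(2,3,0) R0=(2,3,0)

Answer: 2 3 2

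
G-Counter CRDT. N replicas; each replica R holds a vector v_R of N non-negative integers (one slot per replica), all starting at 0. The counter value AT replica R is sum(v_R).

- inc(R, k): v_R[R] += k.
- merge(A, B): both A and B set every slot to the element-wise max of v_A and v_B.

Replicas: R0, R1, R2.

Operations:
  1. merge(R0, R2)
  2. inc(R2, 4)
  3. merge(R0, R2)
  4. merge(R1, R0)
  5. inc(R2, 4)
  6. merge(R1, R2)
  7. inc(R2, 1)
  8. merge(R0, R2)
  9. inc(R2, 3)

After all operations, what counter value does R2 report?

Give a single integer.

Op 1: merge R0<->R2 -> R0=(0,0,0) R2=(0,0,0)
Op 2: inc R2 by 4 -> R2=(0,0,4) value=4
Op 3: merge R0<->R2 -> R0=(0,0,4) R2=(0,0,4)
Op 4: merge R1<->R0 -> R1=(0,0,4) R0=(0,0,4)
Op 5: inc R2 by 4 -> R2=(0,0,8) value=8
Op 6: merge R1<->R2 -> R1=(0,0,8) R2=(0,0,8)
Op 7: inc R2 by 1 -> R2=(0,0,9) value=9
Op 8: merge R0<->R2 -> R0=(0,0,9) R2=(0,0,9)
Op 9: inc R2 by 3 -> R2=(0,0,12) value=12

Answer: 12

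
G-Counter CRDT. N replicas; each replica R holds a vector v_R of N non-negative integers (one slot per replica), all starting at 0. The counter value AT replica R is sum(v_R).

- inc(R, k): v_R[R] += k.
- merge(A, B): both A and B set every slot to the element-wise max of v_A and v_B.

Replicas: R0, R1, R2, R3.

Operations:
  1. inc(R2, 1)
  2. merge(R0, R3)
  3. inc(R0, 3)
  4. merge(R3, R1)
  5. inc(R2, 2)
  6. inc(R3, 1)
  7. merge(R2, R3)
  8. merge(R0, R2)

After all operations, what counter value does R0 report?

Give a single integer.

Answer: 7

Derivation:
Op 1: inc R2 by 1 -> R2=(0,0,1,0) value=1
Op 2: merge R0<->R3 -> R0=(0,0,0,0) R3=(0,0,0,0)
Op 3: inc R0 by 3 -> R0=(3,0,0,0) value=3
Op 4: merge R3<->R1 -> R3=(0,0,0,0) R1=(0,0,0,0)
Op 5: inc R2 by 2 -> R2=(0,0,3,0) value=3
Op 6: inc R3 by 1 -> R3=(0,0,0,1) value=1
Op 7: merge R2<->R3 -> R2=(0,0,3,1) R3=(0,0,3,1)
Op 8: merge R0<->R2 -> R0=(3,0,3,1) R2=(3,0,3,1)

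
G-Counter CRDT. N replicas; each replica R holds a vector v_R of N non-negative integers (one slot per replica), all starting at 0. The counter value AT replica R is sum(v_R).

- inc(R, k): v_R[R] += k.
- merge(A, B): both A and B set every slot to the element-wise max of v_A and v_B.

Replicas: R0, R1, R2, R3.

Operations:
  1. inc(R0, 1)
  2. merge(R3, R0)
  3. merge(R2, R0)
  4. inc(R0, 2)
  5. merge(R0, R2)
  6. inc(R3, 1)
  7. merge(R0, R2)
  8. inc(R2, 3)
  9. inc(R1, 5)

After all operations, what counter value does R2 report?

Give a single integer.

Op 1: inc R0 by 1 -> R0=(1,0,0,0) value=1
Op 2: merge R3<->R0 -> R3=(1,0,0,0) R0=(1,0,0,0)
Op 3: merge R2<->R0 -> R2=(1,0,0,0) R0=(1,0,0,0)
Op 4: inc R0 by 2 -> R0=(3,0,0,0) value=3
Op 5: merge R0<->R2 -> R0=(3,0,0,0) R2=(3,0,0,0)
Op 6: inc R3 by 1 -> R3=(1,0,0,1) value=2
Op 7: merge R0<->R2 -> R0=(3,0,0,0) R2=(3,0,0,0)
Op 8: inc R2 by 3 -> R2=(3,0,3,0) value=6
Op 9: inc R1 by 5 -> R1=(0,5,0,0) value=5

Answer: 6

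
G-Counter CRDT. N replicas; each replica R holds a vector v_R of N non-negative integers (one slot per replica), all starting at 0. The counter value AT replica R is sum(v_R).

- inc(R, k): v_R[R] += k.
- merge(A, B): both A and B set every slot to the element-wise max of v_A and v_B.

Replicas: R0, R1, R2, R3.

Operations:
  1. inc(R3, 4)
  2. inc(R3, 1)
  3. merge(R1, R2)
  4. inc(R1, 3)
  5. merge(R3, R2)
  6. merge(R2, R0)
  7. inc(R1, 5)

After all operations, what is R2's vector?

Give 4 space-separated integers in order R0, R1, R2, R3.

Answer: 0 0 0 5

Derivation:
Op 1: inc R3 by 4 -> R3=(0,0,0,4) value=4
Op 2: inc R3 by 1 -> R3=(0,0,0,5) value=5
Op 3: merge R1<->R2 -> R1=(0,0,0,0) R2=(0,0,0,0)
Op 4: inc R1 by 3 -> R1=(0,3,0,0) value=3
Op 5: merge R3<->R2 -> R3=(0,0,0,5) R2=(0,0,0,5)
Op 6: merge R2<->R0 -> R2=(0,0,0,5) R0=(0,0,0,5)
Op 7: inc R1 by 5 -> R1=(0,8,0,0) value=8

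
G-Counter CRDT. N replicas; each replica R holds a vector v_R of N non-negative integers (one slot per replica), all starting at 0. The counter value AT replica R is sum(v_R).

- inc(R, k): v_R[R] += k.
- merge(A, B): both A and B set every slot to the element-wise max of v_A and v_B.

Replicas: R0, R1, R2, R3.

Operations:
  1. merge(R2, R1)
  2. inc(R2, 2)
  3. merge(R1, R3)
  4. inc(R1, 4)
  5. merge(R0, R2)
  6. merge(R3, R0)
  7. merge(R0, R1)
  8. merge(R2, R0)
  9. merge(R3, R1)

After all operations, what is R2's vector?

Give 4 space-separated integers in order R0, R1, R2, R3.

Answer: 0 4 2 0

Derivation:
Op 1: merge R2<->R1 -> R2=(0,0,0,0) R1=(0,0,0,0)
Op 2: inc R2 by 2 -> R2=(0,0,2,0) value=2
Op 3: merge R1<->R3 -> R1=(0,0,0,0) R3=(0,0,0,0)
Op 4: inc R1 by 4 -> R1=(0,4,0,0) value=4
Op 5: merge R0<->R2 -> R0=(0,0,2,0) R2=(0,0,2,0)
Op 6: merge R3<->R0 -> R3=(0,0,2,0) R0=(0,0,2,0)
Op 7: merge R0<->R1 -> R0=(0,4,2,0) R1=(0,4,2,0)
Op 8: merge R2<->R0 -> R2=(0,4,2,0) R0=(0,4,2,0)
Op 9: merge R3<->R1 -> R3=(0,4,2,0) R1=(0,4,2,0)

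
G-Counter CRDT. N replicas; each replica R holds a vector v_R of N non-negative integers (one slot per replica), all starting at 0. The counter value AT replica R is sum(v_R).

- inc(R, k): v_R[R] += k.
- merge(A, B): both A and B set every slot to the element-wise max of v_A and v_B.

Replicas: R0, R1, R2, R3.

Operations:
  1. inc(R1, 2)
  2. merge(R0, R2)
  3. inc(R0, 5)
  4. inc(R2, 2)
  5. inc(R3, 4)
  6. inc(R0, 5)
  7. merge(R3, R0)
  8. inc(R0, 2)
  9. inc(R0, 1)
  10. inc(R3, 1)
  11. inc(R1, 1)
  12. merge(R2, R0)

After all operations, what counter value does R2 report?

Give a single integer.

Answer: 19

Derivation:
Op 1: inc R1 by 2 -> R1=(0,2,0,0) value=2
Op 2: merge R0<->R2 -> R0=(0,0,0,0) R2=(0,0,0,0)
Op 3: inc R0 by 5 -> R0=(5,0,0,0) value=5
Op 4: inc R2 by 2 -> R2=(0,0,2,0) value=2
Op 5: inc R3 by 4 -> R3=(0,0,0,4) value=4
Op 6: inc R0 by 5 -> R0=(10,0,0,0) value=10
Op 7: merge R3<->R0 -> R3=(10,0,0,4) R0=(10,0,0,4)
Op 8: inc R0 by 2 -> R0=(12,0,0,4) value=16
Op 9: inc R0 by 1 -> R0=(13,0,0,4) value=17
Op 10: inc R3 by 1 -> R3=(10,0,0,5) value=15
Op 11: inc R1 by 1 -> R1=(0,3,0,0) value=3
Op 12: merge R2<->R0 -> R2=(13,0,2,4) R0=(13,0,2,4)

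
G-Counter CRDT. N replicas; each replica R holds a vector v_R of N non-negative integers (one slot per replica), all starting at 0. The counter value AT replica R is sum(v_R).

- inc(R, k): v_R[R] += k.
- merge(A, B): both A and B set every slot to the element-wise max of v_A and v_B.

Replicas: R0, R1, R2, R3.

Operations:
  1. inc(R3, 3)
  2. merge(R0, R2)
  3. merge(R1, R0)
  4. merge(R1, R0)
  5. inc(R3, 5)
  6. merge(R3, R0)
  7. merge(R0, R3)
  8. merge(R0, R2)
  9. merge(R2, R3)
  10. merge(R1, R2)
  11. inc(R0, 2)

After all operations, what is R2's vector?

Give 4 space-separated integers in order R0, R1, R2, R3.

Answer: 0 0 0 8

Derivation:
Op 1: inc R3 by 3 -> R3=(0,0,0,3) value=3
Op 2: merge R0<->R2 -> R0=(0,0,0,0) R2=(0,0,0,0)
Op 3: merge R1<->R0 -> R1=(0,0,0,0) R0=(0,0,0,0)
Op 4: merge R1<->R0 -> R1=(0,0,0,0) R0=(0,0,0,0)
Op 5: inc R3 by 5 -> R3=(0,0,0,8) value=8
Op 6: merge R3<->R0 -> R3=(0,0,0,8) R0=(0,0,0,8)
Op 7: merge R0<->R3 -> R0=(0,0,0,8) R3=(0,0,0,8)
Op 8: merge R0<->R2 -> R0=(0,0,0,8) R2=(0,0,0,8)
Op 9: merge R2<->R3 -> R2=(0,0,0,8) R3=(0,0,0,8)
Op 10: merge R1<->R2 -> R1=(0,0,0,8) R2=(0,0,0,8)
Op 11: inc R0 by 2 -> R0=(2,0,0,8) value=10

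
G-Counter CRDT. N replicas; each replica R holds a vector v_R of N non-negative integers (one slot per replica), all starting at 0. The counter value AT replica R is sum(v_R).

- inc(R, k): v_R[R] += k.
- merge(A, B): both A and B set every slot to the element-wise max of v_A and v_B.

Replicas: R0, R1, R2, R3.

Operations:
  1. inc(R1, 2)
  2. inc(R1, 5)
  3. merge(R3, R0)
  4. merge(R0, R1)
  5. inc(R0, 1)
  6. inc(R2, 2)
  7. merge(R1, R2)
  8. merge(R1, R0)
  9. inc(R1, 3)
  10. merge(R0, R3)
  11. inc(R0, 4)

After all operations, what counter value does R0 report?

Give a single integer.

Answer: 14

Derivation:
Op 1: inc R1 by 2 -> R1=(0,2,0,0) value=2
Op 2: inc R1 by 5 -> R1=(0,7,0,0) value=7
Op 3: merge R3<->R0 -> R3=(0,0,0,0) R0=(0,0,0,0)
Op 4: merge R0<->R1 -> R0=(0,7,0,0) R1=(0,7,0,0)
Op 5: inc R0 by 1 -> R0=(1,7,0,0) value=8
Op 6: inc R2 by 2 -> R2=(0,0,2,0) value=2
Op 7: merge R1<->R2 -> R1=(0,7,2,0) R2=(0,7,2,0)
Op 8: merge R1<->R0 -> R1=(1,7,2,0) R0=(1,7,2,0)
Op 9: inc R1 by 3 -> R1=(1,10,2,0) value=13
Op 10: merge R0<->R3 -> R0=(1,7,2,0) R3=(1,7,2,0)
Op 11: inc R0 by 4 -> R0=(5,7,2,0) value=14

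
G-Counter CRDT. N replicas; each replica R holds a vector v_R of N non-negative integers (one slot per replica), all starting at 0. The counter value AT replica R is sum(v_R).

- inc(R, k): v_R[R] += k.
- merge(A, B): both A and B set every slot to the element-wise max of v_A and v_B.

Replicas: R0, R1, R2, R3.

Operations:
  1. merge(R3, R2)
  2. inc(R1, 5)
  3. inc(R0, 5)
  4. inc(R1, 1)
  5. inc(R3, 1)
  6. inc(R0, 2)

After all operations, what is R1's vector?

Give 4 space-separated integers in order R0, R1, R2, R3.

Op 1: merge R3<->R2 -> R3=(0,0,0,0) R2=(0,0,0,0)
Op 2: inc R1 by 5 -> R1=(0,5,0,0) value=5
Op 3: inc R0 by 5 -> R0=(5,0,0,0) value=5
Op 4: inc R1 by 1 -> R1=(0,6,0,0) value=6
Op 5: inc R3 by 1 -> R3=(0,0,0,1) value=1
Op 6: inc R0 by 2 -> R0=(7,0,0,0) value=7

Answer: 0 6 0 0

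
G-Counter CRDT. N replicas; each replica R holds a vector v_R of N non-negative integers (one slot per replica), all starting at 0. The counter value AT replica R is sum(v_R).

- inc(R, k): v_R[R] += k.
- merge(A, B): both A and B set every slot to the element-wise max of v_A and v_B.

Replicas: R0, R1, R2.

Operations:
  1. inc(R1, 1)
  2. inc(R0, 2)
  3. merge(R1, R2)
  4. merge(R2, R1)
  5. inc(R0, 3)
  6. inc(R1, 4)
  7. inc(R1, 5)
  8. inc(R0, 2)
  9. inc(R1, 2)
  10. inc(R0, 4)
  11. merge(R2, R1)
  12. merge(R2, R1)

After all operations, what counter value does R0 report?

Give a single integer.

Answer: 11

Derivation:
Op 1: inc R1 by 1 -> R1=(0,1,0) value=1
Op 2: inc R0 by 2 -> R0=(2,0,0) value=2
Op 3: merge R1<->R2 -> R1=(0,1,0) R2=(0,1,0)
Op 4: merge R2<->R1 -> R2=(0,1,0) R1=(0,1,0)
Op 5: inc R0 by 3 -> R0=(5,0,0) value=5
Op 6: inc R1 by 4 -> R1=(0,5,0) value=5
Op 7: inc R1 by 5 -> R1=(0,10,0) value=10
Op 8: inc R0 by 2 -> R0=(7,0,0) value=7
Op 9: inc R1 by 2 -> R1=(0,12,0) value=12
Op 10: inc R0 by 4 -> R0=(11,0,0) value=11
Op 11: merge R2<->R1 -> R2=(0,12,0) R1=(0,12,0)
Op 12: merge R2<->R1 -> R2=(0,12,0) R1=(0,12,0)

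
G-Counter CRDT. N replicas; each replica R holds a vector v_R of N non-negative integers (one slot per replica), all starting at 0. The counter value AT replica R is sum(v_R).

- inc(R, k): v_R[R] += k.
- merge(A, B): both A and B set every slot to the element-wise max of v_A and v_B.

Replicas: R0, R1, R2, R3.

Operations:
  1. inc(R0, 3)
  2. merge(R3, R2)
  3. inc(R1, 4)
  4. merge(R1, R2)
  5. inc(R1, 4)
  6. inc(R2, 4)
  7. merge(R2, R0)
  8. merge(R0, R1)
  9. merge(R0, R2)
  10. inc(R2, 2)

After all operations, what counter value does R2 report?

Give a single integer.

Op 1: inc R0 by 3 -> R0=(3,0,0,0) value=3
Op 2: merge R3<->R2 -> R3=(0,0,0,0) R2=(0,0,0,0)
Op 3: inc R1 by 4 -> R1=(0,4,0,0) value=4
Op 4: merge R1<->R2 -> R1=(0,4,0,0) R2=(0,4,0,0)
Op 5: inc R1 by 4 -> R1=(0,8,0,0) value=8
Op 6: inc R2 by 4 -> R2=(0,4,4,0) value=8
Op 7: merge R2<->R0 -> R2=(3,4,4,0) R0=(3,4,4,0)
Op 8: merge R0<->R1 -> R0=(3,8,4,0) R1=(3,8,4,0)
Op 9: merge R0<->R2 -> R0=(3,8,4,0) R2=(3,8,4,0)
Op 10: inc R2 by 2 -> R2=(3,8,6,0) value=17

Answer: 17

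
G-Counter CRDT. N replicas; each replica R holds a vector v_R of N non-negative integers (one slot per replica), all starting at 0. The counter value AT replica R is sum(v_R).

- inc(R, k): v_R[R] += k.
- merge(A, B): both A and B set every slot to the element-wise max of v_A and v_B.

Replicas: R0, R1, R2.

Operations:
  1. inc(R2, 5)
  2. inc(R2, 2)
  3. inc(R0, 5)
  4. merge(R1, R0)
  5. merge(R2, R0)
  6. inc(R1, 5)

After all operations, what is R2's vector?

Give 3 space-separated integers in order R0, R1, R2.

Op 1: inc R2 by 5 -> R2=(0,0,5) value=5
Op 2: inc R2 by 2 -> R2=(0,0,7) value=7
Op 3: inc R0 by 5 -> R0=(5,0,0) value=5
Op 4: merge R1<->R0 -> R1=(5,0,0) R0=(5,0,0)
Op 5: merge R2<->R0 -> R2=(5,0,7) R0=(5,0,7)
Op 6: inc R1 by 5 -> R1=(5,5,0) value=10

Answer: 5 0 7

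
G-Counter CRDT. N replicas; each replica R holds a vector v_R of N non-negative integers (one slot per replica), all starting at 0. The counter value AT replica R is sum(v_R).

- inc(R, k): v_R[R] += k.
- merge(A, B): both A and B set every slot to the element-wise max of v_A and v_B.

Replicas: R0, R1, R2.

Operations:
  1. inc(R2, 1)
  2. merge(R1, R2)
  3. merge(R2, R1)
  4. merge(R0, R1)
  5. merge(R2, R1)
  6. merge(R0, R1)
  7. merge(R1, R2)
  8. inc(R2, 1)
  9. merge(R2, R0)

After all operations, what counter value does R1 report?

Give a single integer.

Answer: 1

Derivation:
Op 1: inc R2 by 1 -> R2=(0,0,1) value=1
Op 2: merge R1<->R2 -> R1=(0,0,1) R2=(0,0,1)
Op 3: merge R2<->R1 -> R2=(0,0,1) R1=(0,0,1)
Op 4: merge R0<->R1 -> R0=(0,0,1) R1=(0,0,1)
Op 5: merge R2<->R1 -> R2=(0,0,1) R1=(0,0,1)
Op 6: merge R0<->R1 -> R0=(0,0,1) R1=(0,0,1)
Op 7: merge R1<->R2 -> R1=(0,0,1) R2=(0,0,1)
Op 8: inc R2 by 1 -> R2=(0,0,2) value=2
Op 9: merge R2<->R0 -> R2=(0,0,2) R0=(0,0,2)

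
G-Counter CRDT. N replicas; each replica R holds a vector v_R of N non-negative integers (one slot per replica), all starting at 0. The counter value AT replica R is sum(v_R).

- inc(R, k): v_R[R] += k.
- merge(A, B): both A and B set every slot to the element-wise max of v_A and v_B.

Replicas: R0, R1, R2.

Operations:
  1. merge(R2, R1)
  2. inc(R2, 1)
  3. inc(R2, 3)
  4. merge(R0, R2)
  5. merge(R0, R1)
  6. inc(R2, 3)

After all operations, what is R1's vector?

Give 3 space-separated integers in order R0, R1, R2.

Op 1: merge R2<->R1 -> R2=(0,0,0) R1=(0,0,0)
Op 2: inc R2 by 1 -> R2=(0,0,1) value=1
Op 3: inc R2 by 3 -> R2=(0,0,4) value=4
Op 4: merge R0<->R2 -> R0=(0,0,4) R2=(0,0,4)
Op 5: merge R0<->R1 -> R0=(0,0,4) R1=(0,0,4)
Op 6: inc R2 by 3 -> R2=(0,0,7) value=7

Answer: 0 0 4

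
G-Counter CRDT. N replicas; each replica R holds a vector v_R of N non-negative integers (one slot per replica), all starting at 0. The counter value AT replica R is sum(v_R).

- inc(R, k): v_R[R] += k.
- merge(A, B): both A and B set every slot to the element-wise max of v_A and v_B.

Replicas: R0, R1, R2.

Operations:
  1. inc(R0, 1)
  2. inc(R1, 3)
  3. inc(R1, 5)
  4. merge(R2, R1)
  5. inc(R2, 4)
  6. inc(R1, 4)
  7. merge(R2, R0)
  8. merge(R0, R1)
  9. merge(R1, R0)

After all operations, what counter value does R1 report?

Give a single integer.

Op 1: inc R0 by 1 -> R0=(1,0,0) value=1
Op 2: inc R1 by 3 -> R1=(0,3,0) value=3
Op 3: inc R1 by 5 -> R1=(0,8,0) value=8
Op 4: merge R2<->R1 -> R2=(0,8,0) R1=(0,8,0)
Op 5: inc R2 by 4 -> R2=(0,8,4) value=12
Op 6: inc R1 by 4 -> R1=(0,12,0) value=12
Op 7: merge R2<->R0 -> R2=(1,8,4) R0=(1,8,4)
Op 8: merge R0<->R1 -> R0=(1,12,4) R1=(1,12,4)
Op 9: merge R1<->R0 -> R1=(1,12,4) R0=(1,12,4)

Answer: 17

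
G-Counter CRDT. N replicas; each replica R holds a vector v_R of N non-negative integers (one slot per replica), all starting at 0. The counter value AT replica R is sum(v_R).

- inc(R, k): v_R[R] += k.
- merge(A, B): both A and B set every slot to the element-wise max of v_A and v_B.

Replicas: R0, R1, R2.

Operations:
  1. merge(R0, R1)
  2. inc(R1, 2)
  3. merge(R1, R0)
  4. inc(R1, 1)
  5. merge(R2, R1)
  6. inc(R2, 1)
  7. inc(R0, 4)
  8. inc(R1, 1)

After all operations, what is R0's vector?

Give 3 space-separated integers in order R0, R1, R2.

Op 1: merge R0<->R1 -> R0=(0,0,0) R1=(0,0,0)
Op 2: inc R1 by 2 -> R1=(0,2,0) value=2
Op 3: merge R1<->R0 -> R1=(0,2,0) R0=(0,2,0)
Op 4: inc R1 by 1 -> R1=(0,3,0) value=3
Op 5: merge R2<->R1 -> R2=(0,3,0) R1=(0,3,0)
Op 6: inc R2 by 1 -> R2=(0,3,1) value=4
Op 7: inc R0 by 4 -> R0=(4,2,0) value=6
Op 8: inc R1 by 1 -> R1=(0,4,0) value=4

Answer: 4 2 0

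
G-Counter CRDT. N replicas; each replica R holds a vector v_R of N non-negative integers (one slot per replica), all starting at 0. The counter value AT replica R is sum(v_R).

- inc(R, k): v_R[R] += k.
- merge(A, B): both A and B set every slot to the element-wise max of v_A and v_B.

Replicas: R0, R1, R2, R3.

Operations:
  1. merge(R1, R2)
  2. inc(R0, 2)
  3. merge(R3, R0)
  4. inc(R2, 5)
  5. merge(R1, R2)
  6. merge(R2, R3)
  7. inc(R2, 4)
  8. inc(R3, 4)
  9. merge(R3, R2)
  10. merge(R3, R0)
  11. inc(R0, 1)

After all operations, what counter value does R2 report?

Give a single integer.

Answer: 15

Derivation:
Op 1: merge R1<->R2 -> R1=(0,0,0,0) R2=(0,0,0,0)
Op 2: inc R0 by 2 -> R0=(2,0,0,0) value=2
Op 3: merge R3<->R0 -> R3=(2,0,0,0) R0=(2,0,0,0)
Op 4: inc R2 by 5 -> R2=(0,0,5,0) value=5
Op 5: merge R1<->R2 -> R1=(0,0,5,0) R2=(0,0,5,0)
Op 6: merge R2<->R3 -> R2=(2,0,5,0) R3=(2,0,5,0)
Op 7: inc R2 by 4 -> R2=(2,0,9,0) value=11
Op 8: inc R3 by 4 -> R3=(2,0,5,4) value=11
Op 9: merge R3<->R2 -> R3=(2,0,9,4) R2=(2,0,9,4)
Op 10: merge R3<->R0 -> R3=(2,0,9,4) R0=(2,0,9,4)
Op 11: inc R0 by 1 -> R0=(3,0,9,4) value=16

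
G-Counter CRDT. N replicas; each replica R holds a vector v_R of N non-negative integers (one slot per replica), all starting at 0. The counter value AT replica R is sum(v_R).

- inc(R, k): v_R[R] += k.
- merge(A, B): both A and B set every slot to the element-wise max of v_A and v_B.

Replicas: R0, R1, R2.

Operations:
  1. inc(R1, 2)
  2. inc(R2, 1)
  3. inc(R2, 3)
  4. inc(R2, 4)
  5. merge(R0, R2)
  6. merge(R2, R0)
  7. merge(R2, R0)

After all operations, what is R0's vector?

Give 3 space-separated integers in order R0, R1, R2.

Answer: 0 0 8

Derivation:
Op 1: inc R1 by 2 -> R1=(0,2,0) value=2
Op 2: inc R2 by 1 -> R2=(0,0,1) value=1
Op 3: inc R2 by 3 -> R2=(0,0,4) value=4
Op 4: inc R2 by 4 -> R2=(0,0,8) value=8
Op 5: merge R0<->R2 -> R0=(0,0,8) R2=(0,0,8)
Op 6: merge R2<->R0 -> R2=(0,0,8) R0=(0,0,8)
Op 7: merge R2<->R0 -> R2=(0,0,8) R0=(0,0,8)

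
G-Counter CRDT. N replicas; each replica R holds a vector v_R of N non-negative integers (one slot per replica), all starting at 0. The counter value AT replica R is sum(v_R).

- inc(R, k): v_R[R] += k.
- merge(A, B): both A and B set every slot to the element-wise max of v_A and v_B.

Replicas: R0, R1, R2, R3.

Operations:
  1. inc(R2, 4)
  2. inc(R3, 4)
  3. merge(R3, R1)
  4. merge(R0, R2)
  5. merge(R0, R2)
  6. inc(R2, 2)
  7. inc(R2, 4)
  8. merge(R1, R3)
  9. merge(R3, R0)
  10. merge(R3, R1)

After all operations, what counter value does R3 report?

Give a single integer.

Op 1: inc R2 by 4 -> R2=(0,0,4,0) value=4
Op 2: inc R3 by 4 -> R3=(0,0,0,4) value=4
Op 3: merge R3<->R1 -> R3=(0,0,0,4) R1=(0,0,0,4)
Op 4: merge R0<->R2 -> R0=(0,0,4,0) R2=(0,0,4,0)
Op 5: merge R0<->R2 -> R0=(0,0,4,0) R2=(0,0,4,0)
Op 6: inc R2 by 2 -> R2=(0,0,6,0) value=6
Op 7: inc R2 by 4 -> R2=(0,0,10,0) value=10
Op 8: merge R1<->R3 -> R1=(0,0,0,4) R3=(0,0,0,4)
Op 9: merge R3<->R0 -> R3=(0,0,4,4) R0=(0,0,4,4)
Op 10: merge R3<->R1 -> R3=(0,0,4,4) R1=(0,0,4,4)

Answer: 8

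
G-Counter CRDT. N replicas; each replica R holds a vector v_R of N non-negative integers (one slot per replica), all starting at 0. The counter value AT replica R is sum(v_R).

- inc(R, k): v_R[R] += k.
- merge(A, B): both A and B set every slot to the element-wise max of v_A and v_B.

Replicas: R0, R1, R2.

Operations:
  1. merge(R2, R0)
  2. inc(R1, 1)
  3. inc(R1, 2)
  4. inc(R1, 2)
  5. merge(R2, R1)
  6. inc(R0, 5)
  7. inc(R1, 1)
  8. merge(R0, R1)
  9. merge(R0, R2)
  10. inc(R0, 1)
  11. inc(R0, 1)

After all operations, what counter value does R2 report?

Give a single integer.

Answer: 11

Derivation:
Op 1: merge R2<->R0 -> R2=(0,0,0) R0=(0,0,0)
Op 2: inc R1 by 1 -> R1=(0,1,0) value=1
Op 3: inc R1 by 2 -> R1=(0,3,0) value=3
Op 4: inc R1 by 2 -> R1=(0,5,0) value=5
Op 5: merge R2<->R1 -> R2=(0,5,0) R1=(0,5,0)
Op 6: inc R0 by 5 -> R0=(5,0,0) value=5
Op 7: inc R1 by 1 -> R1=(0,6,0) value=6
Op 8: merge R0<->R1 -> R0=(5,6,0) R1=(5,6,0)
Op 9: merge R0<->R2 -> R0=(5,6,0) R2=(5,6,0)
Op 10: inc R0 by 1 -> R0=(6,6,0) value=12
Op 11: inc R0 by 1 -> R0=(7,6,0) value=13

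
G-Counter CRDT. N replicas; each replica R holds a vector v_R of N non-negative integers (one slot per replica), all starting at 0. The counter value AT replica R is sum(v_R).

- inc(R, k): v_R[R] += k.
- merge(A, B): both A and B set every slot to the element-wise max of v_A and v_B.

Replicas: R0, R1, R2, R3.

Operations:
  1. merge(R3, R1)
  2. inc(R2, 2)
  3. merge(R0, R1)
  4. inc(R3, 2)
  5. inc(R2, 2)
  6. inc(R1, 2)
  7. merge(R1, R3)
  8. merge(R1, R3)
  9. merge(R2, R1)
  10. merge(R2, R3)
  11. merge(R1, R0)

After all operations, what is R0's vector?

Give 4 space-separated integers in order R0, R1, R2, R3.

Answer: 0 2 4 2

Derivation:
Op 1: merge R3<->R1 -> R3=(0,0,0,0) R1=(0,0,0,0)
Op 2: inc R2 by 2 -> R2=(0,0,2,0) value=2
Op 3: merge R0<->R1 -> R0=(0,0,0,0) R1=(0,0,0,0)
Op 4: inc R3 by 2 -> R3=(0,0,0,2) value=2
Op 5: inc R2 by 2 -> R2=(0,0,4,0) value=4
Op 6: inc R1 by 2 -> R1=(0,2,0,0) value=2
Op 7: merge R1<->R3 -> R1=(0,2,0,2) R3=(0,2,0,2)
Op 8: merge R1<->R3 -> R1=(0,2,0,2) R3=(0,2,0,2)
Op 9: merge R2<->R1 -> R2=(0,2,4,2) R1=(0,2,4,2)
Op 10: merge R2<->R3 -> R2=(0,2,4,2) R3=(0,2,4,2)
Op 11: merge R1<->R0 -> R1=(0,2,4,2) R0=(0,2,4,2)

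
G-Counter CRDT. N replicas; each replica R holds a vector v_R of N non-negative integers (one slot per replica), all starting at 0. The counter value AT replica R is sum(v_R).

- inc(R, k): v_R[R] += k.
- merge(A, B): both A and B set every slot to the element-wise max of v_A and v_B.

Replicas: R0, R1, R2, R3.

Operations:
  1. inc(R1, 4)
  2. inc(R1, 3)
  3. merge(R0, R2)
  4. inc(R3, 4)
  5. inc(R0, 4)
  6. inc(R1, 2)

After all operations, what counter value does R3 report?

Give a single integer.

Answer: 4

Derivation:
Op 1: inc R1 by 4 -> R1=(0,4,0,0) value=4
Op 2: inc R1 by 3 -> R1=(0,7,0,0) value=7
Op 3: merge R0<->R2 -> R0=(0,0,0,0) R2=(0,0,0,0)
Op 4: inc R3 by 4 -> R3=(0,0,0,4) value=4
Op 5: inc R0 by 4 -> R0=(4,0,0,0) value=4
Op 6: inc R1 by 2 -> R1=(0,9,0,0) value=9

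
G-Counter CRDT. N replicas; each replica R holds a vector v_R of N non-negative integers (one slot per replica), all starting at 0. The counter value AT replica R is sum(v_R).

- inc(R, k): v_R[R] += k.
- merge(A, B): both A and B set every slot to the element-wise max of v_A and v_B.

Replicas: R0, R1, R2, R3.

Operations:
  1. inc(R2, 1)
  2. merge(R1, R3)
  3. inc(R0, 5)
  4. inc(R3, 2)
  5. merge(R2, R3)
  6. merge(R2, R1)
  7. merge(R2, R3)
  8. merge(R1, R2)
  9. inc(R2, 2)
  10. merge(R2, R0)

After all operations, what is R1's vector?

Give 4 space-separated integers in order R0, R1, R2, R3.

Op 1: inc R2 by 1 -> R2=(0,0,1,0) value=1
Op 2: merge R1<->R3 -> R1=(0,0,0,0) R3=(0,0,0,0)
Op 3: inc R0 by 5 -> R0=(5,0,0,0) value=5
Op 4: inc R3 by 2 -> R3=(0,0,0,2) value=2
Op 5: merge R2<->R3 -> R2=(0,0,1,2) R3=(0,0,1,2)
Op 6: merge R2<->R1 -> R2=(0,0,1,2) R1=(0,0,1,2)
Op 7: merge R2<->R3 -> R2=(0,0,1,2) R3=(0,0,1,2)
Op 8: merge R1<->R2 -> R1=(0,0,1,2) R2=(0,0,1,2)
Op 9: inc R2 by 2 -> R2=(0,0,3,2) value=5
Op 10: merge R2<->R0 -> R2=(5,0,3,2) R0=(5,0,3,2)

Answer: 0 0 1 2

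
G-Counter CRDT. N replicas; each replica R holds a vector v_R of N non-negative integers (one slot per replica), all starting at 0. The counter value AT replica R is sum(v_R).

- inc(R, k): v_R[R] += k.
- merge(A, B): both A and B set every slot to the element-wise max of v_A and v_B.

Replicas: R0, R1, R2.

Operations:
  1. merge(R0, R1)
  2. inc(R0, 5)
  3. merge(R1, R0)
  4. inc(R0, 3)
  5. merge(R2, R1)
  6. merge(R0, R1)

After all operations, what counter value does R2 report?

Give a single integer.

Answer: 5

Derivation:
Op 1: merge R0<->R1 -> R0=(0,0,0) R1=(0,0,0)
Op 2: inc R0 by 5 -> R0=(5,0,0) value=5
Op 3: merge R1<->R0 -> R1=(5,0,0) R0=(5,0,0)
Op 4: inc R0 by 3 -> R0=(8,0,0) value=8
Op 5: merge R2<->R1 -> R2=(5,0,0) R1=(5,0,0)
Op 6: merge R0<->R1 -> R0=(8,0,0) R1=(8,0,0)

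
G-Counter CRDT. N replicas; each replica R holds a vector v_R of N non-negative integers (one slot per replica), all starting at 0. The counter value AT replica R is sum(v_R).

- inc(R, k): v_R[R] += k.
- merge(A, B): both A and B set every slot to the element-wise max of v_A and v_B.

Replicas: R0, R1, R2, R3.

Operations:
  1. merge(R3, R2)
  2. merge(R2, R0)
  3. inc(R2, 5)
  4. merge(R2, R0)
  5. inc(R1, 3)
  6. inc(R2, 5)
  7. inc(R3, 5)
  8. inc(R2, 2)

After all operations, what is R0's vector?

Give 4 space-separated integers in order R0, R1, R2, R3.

Answer: 0 0 5 0

Derivation:
Op 1: merge R3<->R2 -> R3=(0,0,0,0) R2=(0,0,0,0)
Op 2: merge R2<->R0 -> R2=(0,0,0,0) R0=(0,0,0,0)
Op 3: inc R2 by 5 -> R2=(0,0,5,0) value=5
Op 4: merge R2<->R0 -> R2=(0,0,5,0) R0=(0,0,5,0)
Op 5: inc R1 by 3 -> R1=(0,3,0,0) value=3
Op 6: inc R2 by 5 -> R2=(0,0,10,0) value=10
Op 7: inc R3 by 5 -> R3=(0,0,0,5) value=5
Op 8: inc R2 by 2 -> R2=(0,0,12,0) value=12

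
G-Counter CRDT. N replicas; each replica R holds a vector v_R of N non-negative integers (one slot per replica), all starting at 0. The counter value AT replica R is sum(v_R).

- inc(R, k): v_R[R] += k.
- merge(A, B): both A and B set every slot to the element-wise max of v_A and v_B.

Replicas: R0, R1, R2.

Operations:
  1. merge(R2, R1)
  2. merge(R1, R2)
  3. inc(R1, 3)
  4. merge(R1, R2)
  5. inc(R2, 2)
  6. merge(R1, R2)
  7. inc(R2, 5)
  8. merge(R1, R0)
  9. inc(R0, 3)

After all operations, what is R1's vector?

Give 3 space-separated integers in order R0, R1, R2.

Op 1: merge R2<->R1 -> R2=(0,0,0) R1=(0,0,0)
Op 2: merge R1<->R2 -> R1=(0,0,0) R2=(0,0,0)
Op 3: inc R1 by 3 -> R1=(0,3,0) value=3
Op 4: merge R1<->R2 -> R1=(0,3,0) R2=(0,3,0)
Op 5: inc R2 by 2 -> R2=(0,3,2) value=5
Op 6: merge R1<->R2 -> R1=(0,3,2) R2=(0,3,2)
Op 7: inc R2 by 5 -> R2=(0,3,7) value=10
Op 8: merge R1<->R0 -> R1=(0,3,2) R0=(0,3,2)
Op 9: inc R0 by 3 -> R0=(3,3,2) value=8

Answer: 0 3 2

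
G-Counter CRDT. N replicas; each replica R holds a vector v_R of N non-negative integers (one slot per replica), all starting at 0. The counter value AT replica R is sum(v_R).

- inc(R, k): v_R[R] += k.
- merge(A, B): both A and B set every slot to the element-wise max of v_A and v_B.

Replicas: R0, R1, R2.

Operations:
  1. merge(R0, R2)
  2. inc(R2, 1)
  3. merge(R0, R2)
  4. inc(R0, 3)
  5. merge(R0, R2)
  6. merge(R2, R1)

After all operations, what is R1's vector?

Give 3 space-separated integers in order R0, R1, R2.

Answer: 3 0 1

Derivation:
Op 1: merge R0<->R2 -> R0=(0,0,0) R2=(0,0,0)
Op 2: inc R2 by 1 -> R2=(0,0,1) value=1
Op 3: merge R0<->R2 -> R0=(0,0,1) R2=(0,0,1)
Op 4: inc R0 by 3 -> R0=(3,0,1) value=4
Op 5: merge R0<->R2 -> R0=(3,0,1) R2=(3,0,1)
Op 6: merge R2<->R1 -> R2=(3,0,1) R1=(3,0,1)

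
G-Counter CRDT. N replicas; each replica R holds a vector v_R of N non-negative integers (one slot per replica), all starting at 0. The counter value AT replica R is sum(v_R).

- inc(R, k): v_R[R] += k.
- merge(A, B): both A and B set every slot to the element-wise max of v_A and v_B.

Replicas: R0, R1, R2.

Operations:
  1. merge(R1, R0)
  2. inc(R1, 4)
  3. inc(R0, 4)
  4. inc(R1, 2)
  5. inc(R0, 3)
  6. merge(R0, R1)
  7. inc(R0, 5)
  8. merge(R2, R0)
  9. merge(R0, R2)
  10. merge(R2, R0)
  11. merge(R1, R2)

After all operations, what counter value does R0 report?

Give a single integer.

Answer: 18

Derivation:
Op 1: merge R1<->R0 -> R1=(0,0,0) R0=(0,0,0)
Op 2: inc R1 by 4 -> R1=(0,4,0) value=4
Op 3: inc R0 by 4 -> R0=(4,0,0) value=4
Op 4: inc R1 by 2 -> R1=(0,6,0) value=6
Op 5: inc R0 by 3 -> R0=(7,0,0) value=7
Op 6: merge R0<->R1 -> R0=(7,6,0) R1=(7,6,0)
Op 7: inc R0 by 5 -> R0=(12,6,0) value=18
Op 8: merge R2<->R0 -> R2=(12,6,0) R0=(12,6,0)
Op 9: merge R0<->R2 -> R0=(12,6,0) R2=(12,6,0)
Op 10: merge R2<->R0 -> R2=(12,6,0) R0=(12,6,0)
Op 11: merge R1<->R2 -> R1=(12,6,0) R2=(12,6,0)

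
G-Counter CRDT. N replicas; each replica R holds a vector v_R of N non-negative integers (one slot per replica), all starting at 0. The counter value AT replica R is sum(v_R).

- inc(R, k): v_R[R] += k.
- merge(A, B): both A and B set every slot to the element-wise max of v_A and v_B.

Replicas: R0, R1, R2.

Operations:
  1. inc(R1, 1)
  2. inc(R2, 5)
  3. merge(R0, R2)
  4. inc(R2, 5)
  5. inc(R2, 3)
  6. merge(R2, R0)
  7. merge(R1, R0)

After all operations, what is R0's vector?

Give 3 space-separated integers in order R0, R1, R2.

Op 1: inc R1 by 1 -> R1=(0,1,0) value=1
Op 2: inc R2 by 5 -> R2=(0,0,5) value=5
Op 3: merge R0<->R2 -> R0=(0,0,5) R2=(0,0,5)
Op 4: inc R2 by 5 -> R2=(0,0,10) value=10
Op 5: inc R2 by 3 -> R2=(0,0,13) value=13
Op 6: merge R2<->R0 -> R2=(0,0,13) R0=(0,0,13)
Op 7: merge R1<->R0 -> R1=(0,1,13) R0=(0,1,13)

Answer: 0 1 13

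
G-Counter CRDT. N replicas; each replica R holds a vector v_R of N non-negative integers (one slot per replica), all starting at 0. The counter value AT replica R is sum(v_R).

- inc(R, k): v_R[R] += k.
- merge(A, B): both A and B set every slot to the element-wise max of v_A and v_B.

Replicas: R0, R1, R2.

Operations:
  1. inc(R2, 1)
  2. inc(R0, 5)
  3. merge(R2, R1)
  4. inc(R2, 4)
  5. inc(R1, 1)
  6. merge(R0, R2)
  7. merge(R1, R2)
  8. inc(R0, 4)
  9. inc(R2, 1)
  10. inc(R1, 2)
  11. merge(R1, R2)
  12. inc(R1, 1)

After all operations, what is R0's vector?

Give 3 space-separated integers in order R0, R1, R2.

Answer: 9 0 5

Derivation:
Op 1: inc R2 by 1 -> R2=(0,0,1) value=1
Op 2: inc R0 by 5 -> R0=(5,0,0) value=5
Op 3: merge R2<->R1 -> R2=(0,0,1) R1=(0,0,1)
Op 4: inc R2 by 4 -> R2=(0,0,5) value=5
Op 5: inc R1 by 1 -> R1=(0,1,1) value=2
Op 6: merge R0<->R2 -> R0=(5,0,5) R2=(5,0,5)
Op 7: merge R1<->R2 -> R1=(5,1,5) R2=(5,1,5)
Op 8: inc R0 by 4 -> R0=(9,0,5) value=14
Op 9: inc R2 by 1 -> R2=(5,1,6) value=12
Op 10: inc R1 by 2 -> R1=(5,3,5) value=13
Op 11: merge R1<->R2 -> R1=(5,3,6) R2=(5,3,6)
Op 12: inc R1 by 1 -> R1=(5,4,6) value=15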